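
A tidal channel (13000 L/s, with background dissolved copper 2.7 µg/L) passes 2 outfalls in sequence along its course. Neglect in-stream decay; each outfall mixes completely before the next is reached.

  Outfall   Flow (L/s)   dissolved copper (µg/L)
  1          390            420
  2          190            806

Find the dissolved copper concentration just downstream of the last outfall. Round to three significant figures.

Outfall 1: combined Q = 13390 L/s; C = (13000·2.700 + 390.0·420.0)/13390 = 14.85 µg/L.
Outfall 2: combined Q = 13580 L/s; C = (13390·14.85 + 190.0·806.0)/13580 = 25.92 µg/L.

25.9 µg/L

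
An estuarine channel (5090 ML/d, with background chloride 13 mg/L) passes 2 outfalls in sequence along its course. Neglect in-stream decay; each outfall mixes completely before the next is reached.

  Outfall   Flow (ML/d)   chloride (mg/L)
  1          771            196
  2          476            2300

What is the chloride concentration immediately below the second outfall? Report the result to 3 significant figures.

207 mg/L

Below outfall 1: Q → 5861 ML/d, C = (5090·13.00 + 771.0·196.0)/5861 = 37.07 mg/L.
Below outfall 2: Q → 6337 ML/d, C = (5861·37.07 + 476.0·2300)/6337 = 207.1 mg/L.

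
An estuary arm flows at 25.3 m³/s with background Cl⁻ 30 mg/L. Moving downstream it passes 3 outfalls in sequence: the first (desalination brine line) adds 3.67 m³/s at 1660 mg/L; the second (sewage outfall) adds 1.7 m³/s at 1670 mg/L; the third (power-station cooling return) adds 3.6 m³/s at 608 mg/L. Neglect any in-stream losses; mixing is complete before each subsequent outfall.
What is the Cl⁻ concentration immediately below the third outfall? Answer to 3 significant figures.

347 mg/L

Outfall 1: combined Q = 28.97 m³/s; C = (25.30·30.00 + 3.670·1660)/28.97 = 236.5 mg/L.
Outfall 2: combined Q = 30.67 m³/s; C = (28.97·236.5 + 1.700·1670)/30.67 = 316.0 mg/L.
Outfall 3: combined Q = 34.27 m³/s; C = (30.67·316.0 + 3.600·608.0)/34.27 = 346.6 mg/L.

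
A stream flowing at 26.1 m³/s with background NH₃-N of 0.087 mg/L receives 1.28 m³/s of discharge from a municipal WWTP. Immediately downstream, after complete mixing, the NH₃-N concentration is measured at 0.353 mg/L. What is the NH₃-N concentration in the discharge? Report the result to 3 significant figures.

5.78 mg/L

Mass balance: 26.10·0.08700 + 1.280·Cₑ = 27.38·0.3530
→ Cₑ = (27.38·0.3530 − 26.10·0.08700) / 1.280 = 5.777 mg/L.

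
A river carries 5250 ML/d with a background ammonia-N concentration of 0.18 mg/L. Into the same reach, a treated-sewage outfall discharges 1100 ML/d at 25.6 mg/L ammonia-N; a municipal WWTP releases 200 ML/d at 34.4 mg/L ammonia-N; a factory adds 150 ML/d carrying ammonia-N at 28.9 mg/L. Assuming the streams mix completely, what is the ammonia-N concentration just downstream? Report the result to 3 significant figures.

Mass balance: C = (5250·0.1800 + 1100·25.60 + 200.0·34.40 + 150.0·28.90) / 6700 = 40320/6700 = 6.018 mg/L.

6.02 mg/L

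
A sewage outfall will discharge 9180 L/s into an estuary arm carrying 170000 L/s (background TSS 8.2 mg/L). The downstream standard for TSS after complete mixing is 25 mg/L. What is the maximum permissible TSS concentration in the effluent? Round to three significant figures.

336 mg/L

At the limit, (Qr·Cr + Qe·Cₑ)/(Qr + Qe) = 25:
Cₑ = (179200·25 − 170000·8.200) / 9180 = 336.1 mg/L.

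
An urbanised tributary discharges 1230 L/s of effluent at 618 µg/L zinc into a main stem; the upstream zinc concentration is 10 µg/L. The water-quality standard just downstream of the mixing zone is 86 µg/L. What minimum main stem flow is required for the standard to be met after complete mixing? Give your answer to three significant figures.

Set C_mix = 86: (Q·10.00 + 1230·618.0) / (Q + 1230) = 86
→ Q = 1230·(618.0 − 86)/(86 − 10.00) = 8610 L/s.

8610 L/s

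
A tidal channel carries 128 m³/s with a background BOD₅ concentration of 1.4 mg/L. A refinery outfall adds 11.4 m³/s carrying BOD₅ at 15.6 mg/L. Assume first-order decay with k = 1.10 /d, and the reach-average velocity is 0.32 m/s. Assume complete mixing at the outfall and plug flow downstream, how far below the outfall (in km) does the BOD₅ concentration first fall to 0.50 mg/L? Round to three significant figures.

After mixing, C = (128.0·1.400 + 11.40·15.60) / 139.4 = 357.0/139.4 = 2.561 mg/L.
Set 2.561·exp(−k·t) = 0.50 → t = ln(2.561/0.50)/k = 128300 s = 35.64 h.
Distance = v·t = 0.32·128300 = 41060 m = 41.06 km.

41.1 km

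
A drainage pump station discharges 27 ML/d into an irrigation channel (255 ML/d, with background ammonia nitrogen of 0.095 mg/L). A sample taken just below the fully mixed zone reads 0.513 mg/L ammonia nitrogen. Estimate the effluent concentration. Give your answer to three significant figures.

Mass balance: 255.0·0.09500 + 27.00·Cₑ = 282.0·0.5130
→ Cₑ = (282.0·0.5130 − 255.0·0.09500) / 27.00 = 4.461 mg/L.

4.46 mg/L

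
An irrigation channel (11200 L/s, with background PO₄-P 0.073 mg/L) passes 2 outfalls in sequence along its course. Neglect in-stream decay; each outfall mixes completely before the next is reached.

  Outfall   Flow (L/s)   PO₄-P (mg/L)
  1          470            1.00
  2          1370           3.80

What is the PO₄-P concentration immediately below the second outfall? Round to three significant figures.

0.498 mg/L

After outfall 1: Q = 11200 + 470.0 = 11670 L/s; C = (11200·0.07300 + 470.0·1.000)/11670 = 0.1103 mg/L.
After outfall 2: Q = 11670 + 1370 = 13040 L/s; C = (11670·0.1103 + 1370·3.800)/13040 = 0.4980 mg/L.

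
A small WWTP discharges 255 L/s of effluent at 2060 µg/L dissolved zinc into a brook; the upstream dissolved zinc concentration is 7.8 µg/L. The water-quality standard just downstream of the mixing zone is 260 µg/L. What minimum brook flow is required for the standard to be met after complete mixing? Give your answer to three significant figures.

Set C_mix = 260: (Q·7.800 + 255.0·2060) / (Q + 255.0) = 260
→ Q = 255.0·(2060 − 260)/(260 − 7.800) = 1820 L/s.

1820 L/s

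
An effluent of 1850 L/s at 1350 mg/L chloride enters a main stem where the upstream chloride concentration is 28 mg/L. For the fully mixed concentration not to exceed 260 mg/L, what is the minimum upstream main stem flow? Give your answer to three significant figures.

8690 L/s

Set C_mix = 260: (Q·28.00 + 1850·1350) / (Q + 1850) = 260
→ Q = 1850·(1350 − 260)/(260 − 28.00) = 8692 L/s.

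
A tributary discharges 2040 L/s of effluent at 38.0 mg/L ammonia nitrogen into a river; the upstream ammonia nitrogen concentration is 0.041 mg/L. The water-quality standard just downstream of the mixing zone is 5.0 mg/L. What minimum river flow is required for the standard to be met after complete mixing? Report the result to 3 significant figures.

13600 L/s

Set C_mix = 5.0: (Q·0.04100 + 2040·38.00) / (Q + 2040) = 5.0
→ Q = 2040·(38.00 − 5.0)/(5.0 − 0.04100) = 13580 L/s.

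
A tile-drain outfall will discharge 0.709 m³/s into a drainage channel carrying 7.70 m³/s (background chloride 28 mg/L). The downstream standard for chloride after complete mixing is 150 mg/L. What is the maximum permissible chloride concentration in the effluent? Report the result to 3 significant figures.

At the limit, (Qr·Cr + Qe·Cₑ)/(Qr + Qe) = 150:
Cₑ = (8.409·150 − 7.700·28.00) / 0.7090 = 1475 mg/L.

1470 mg/L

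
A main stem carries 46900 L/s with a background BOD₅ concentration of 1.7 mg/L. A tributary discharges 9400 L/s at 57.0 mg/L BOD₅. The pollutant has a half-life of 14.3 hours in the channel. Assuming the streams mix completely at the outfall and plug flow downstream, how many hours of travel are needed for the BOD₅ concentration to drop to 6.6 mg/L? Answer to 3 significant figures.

10.4 h

Conservation of mass: C = (46900·1.700 + 9400·57.00) / 56300 = 615500/56300 = 10.93 mg/L.
Half-life 14.3 h → k = ln 2 / 14.3 = 0.04847 h⁻¹ = 1.163 d⁻¹.
10.93·exp(−k·t) = 6.6 → t = ln(10.93/6.6)/k = 37490 s = 10.41 h.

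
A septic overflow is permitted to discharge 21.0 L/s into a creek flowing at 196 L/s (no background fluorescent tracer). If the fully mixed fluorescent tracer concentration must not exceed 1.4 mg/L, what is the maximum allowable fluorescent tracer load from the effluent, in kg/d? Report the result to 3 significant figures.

Mass balance at the limit: 196.0·0 + 21.00·Cₑ = 217.0·1.4 → Cₑ = 14.47 mg/L.
21.00 L/s = 0.02100 m³/s. Load = 0.02100 m³/s × 14.47 g/m³ × 86 400 s/d = 26.25 kg/d.

26.2 kg/d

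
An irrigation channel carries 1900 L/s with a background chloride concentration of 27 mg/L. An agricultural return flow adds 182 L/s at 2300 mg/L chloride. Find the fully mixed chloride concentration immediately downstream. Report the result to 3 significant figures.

226 mg/L

Mass balance: C = (1900·27.00 + 182.0·2300) / 2082 = 469900/2082 = 225.7 mg/L.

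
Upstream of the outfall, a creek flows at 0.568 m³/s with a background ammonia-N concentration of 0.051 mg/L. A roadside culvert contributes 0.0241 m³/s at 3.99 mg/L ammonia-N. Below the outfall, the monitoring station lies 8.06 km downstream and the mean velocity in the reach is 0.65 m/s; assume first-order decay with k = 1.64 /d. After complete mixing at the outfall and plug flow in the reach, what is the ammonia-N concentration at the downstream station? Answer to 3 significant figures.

0.167 mg/L

Flow-weighted average: C = (0.5680·0.05100 + 0.02410·3.990) / 0.5921 = 0.1251/0.5921 = 0.2113 mg/L.
Travel time t = 8.06·1000 / 0.65 = 12400 s = 3.444 h.
After decay, C = 0.2113 × e^(−kt) = 0.2113 × 0.7903 = 0.1670 mg/L.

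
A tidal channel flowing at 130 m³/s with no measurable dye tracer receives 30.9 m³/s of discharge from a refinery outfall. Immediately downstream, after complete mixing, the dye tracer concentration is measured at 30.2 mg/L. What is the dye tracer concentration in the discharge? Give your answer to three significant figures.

Mass balance: 130.0·0 + 30.90·Cₑ = 160.9·30.20
→ Cₑ = (160.9·30.20 − 130.0·0) / 30.90 = 157.3 mg/L.

157 mg/L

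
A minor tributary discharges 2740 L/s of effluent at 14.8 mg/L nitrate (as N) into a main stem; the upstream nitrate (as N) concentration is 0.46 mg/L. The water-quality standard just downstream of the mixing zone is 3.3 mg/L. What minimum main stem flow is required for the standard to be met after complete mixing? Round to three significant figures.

11100 L/s

Set C_mix = 3.3: (Q·0.4600 + 2740·14.80) / (Q + 2740) = 3.3
→ Q = 2740·(14.80 − 3.3)/(3.3 − 0.4600) = 11100 L/s.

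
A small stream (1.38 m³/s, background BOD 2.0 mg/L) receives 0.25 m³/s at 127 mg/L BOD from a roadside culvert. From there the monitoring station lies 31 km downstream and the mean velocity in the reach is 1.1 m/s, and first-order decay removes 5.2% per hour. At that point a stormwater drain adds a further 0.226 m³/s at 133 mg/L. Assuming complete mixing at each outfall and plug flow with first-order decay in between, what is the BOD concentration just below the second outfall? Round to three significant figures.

Flow-weighted average: C = (1.380·2.000 + 0.2500·127.0) / 1.630 = 34.51/1.630 = 21.17 mg/L; combined flow 1.630 m³/s.
Travel time t = 31·1000 / 1.1 = 28180 s = 7.828 h.
5.2%/h lost → k = −ln(1 − 0.052) = 0.05340 h⁻¹.
Applying C = C₀e^(−kt): 21.17 × 0.6583 = 13.94 mg/L.
At the second outfall, C = (1.630·13.94 + 0.2260·133.0) / (1.630 + 0.2260) = 28.44 mg/L.

28.4 mg/L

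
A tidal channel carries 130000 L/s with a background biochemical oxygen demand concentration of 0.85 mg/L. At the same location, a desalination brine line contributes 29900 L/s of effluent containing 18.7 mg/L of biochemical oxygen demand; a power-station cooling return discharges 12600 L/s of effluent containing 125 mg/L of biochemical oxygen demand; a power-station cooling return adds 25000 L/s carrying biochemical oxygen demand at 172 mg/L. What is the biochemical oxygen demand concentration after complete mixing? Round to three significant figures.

Mass balance: C = (130000·0.8500 + 29900·18.70 + 12600·125.0 + 25000·172.0) / 197500 = 6545000/197500 = 33.14 mg/L.

33.1 mg/L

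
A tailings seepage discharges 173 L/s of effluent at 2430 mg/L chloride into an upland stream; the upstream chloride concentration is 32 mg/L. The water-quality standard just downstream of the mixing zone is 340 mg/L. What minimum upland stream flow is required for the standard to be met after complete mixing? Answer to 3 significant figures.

1170 L/s

Set C_mix = 340: (Q·32.00 + 173.0·2430) / (Q + 173.0) = 340
→ Q = 173.0·(2430 − 340)/(340 − 32.00) = 1174 L/s.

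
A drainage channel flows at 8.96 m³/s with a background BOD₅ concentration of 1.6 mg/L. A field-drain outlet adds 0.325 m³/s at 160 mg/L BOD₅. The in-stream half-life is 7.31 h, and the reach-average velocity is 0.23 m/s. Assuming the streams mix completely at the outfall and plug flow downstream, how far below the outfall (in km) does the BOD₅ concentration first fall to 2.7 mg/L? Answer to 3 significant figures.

Flow-weighted average: C = (8.960·1.600 + 0.3250·160.0) / 9.285 = 66.34/9.285 = 7.144 mg/L.
Half-life 7.31 h → k = ln 2 / 7.31 = 0.09482 h⁻¹ = 2.276 d⁻¹.
Set 7.144·exp(−k·t) = 2.7 → t = ln(7.144/2.7)/k = 36940 s = 10.26 h.
Distance = v·t = 0.23·36940 = 8497 m = 8.497 km.

8.50 km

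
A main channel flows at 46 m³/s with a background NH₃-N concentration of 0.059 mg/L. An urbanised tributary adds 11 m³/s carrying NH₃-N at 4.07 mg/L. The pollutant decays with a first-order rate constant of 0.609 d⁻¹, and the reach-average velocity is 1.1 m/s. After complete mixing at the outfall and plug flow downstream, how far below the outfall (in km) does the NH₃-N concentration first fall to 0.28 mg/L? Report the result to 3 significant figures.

170 km

After mixing, C = (46.00·0.05900 + 11.00·4.070) / 57.00 = 47.48/57.00 = 0.8331 mg/L.
Set 0.8331·exp(−k·t) = 0.28 → t = ln(0.8331/0.28)/k = 154700 s = 42.97 h.
Distance = v·t = 1.1·154700 = 170200 m = 170.2 km.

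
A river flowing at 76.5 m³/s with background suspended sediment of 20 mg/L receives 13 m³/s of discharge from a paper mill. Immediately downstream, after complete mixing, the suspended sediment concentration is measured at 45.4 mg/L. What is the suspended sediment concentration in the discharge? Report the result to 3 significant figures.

Mass balance: 76.50·20.00 + 13.00·Cₑ = 89.50·45.40
→ Cₑ = (89.50·45.40 − 76.50·20.00) / 13.00 = 194.9 mg/L.

195 mg/L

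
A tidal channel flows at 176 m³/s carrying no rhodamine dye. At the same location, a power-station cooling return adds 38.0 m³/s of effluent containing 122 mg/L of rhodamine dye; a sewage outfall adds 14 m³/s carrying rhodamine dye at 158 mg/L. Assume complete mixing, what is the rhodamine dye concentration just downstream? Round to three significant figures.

30.0 mg/L

After mixing, C = (176.0·0 + 38.00·122.0 + 14.00·158.0) / 228.0 = 6848/228.0 = 30.04 mg/L.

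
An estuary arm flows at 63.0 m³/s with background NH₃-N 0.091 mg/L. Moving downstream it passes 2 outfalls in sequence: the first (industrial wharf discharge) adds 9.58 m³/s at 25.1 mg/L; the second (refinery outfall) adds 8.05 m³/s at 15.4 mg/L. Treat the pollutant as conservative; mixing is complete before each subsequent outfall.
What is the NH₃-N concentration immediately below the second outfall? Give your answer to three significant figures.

4.59 mg/L

After outfall 1: Q = 63.00 + 9.580 = 72.58 m³/s; C = (63.00·0.09100 + 9.580·25.10)/72.58 = 3.392 mg/L.
After outfall 2: Q = 72.58 + 8.050 = 80.63 m³/s; C = (72.58·3.392 + 8.050·15.40)/80.63 = 4.591 mg/L.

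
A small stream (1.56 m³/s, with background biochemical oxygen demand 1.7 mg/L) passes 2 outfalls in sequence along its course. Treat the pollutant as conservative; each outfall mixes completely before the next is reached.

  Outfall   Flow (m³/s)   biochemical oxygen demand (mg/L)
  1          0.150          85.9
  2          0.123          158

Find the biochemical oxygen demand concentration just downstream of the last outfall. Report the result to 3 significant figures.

19.1 mg/L

Below outfall 1: Q → 1.710 m³/s, C = (1.560·1.700 + 0.1500·85.90)/1.710 = 9.086 mg/L.
Below outfall 2: Q → 1.833 m³/s, C = (1.710·9.086 + 0.1230·158.0)/1.833 = 19.08 mg/L.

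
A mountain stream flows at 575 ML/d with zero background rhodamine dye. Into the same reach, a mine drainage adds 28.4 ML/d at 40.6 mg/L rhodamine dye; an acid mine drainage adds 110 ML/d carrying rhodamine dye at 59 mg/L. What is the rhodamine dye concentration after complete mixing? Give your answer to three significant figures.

Conservation of mass: C = (575.0·0 + 28.40·40.60 + 110.0·59.00) / 713.4 = 7643/713.4 = 10.71 mg/L.

10.7 mg/L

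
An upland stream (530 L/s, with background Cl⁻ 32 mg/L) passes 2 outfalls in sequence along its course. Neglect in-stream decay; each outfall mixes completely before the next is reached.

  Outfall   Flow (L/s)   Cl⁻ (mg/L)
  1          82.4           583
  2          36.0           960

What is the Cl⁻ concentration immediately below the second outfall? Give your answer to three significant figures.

After outfall 1: Q = 530.0 + 82.40 = 612.4 L/s; C = (530.0·32.00 + 82.40·583.0)/612.4 = 106.1 mg/L.
After outfall 2: Q = 612.4 + 36.00 = 648.4 L/s; C = (612.4·106.1 + 36.00·960.0)/648.4 = 153.5 mg/L.

154 mg/L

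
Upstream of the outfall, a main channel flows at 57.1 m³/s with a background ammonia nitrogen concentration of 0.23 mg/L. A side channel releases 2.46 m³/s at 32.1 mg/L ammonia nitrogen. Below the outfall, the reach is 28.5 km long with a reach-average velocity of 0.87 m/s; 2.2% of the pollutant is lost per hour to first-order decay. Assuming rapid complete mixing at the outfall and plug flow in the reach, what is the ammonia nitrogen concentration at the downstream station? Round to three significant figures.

1.26 mg/L

After mixing, C = (57.10·0.2300 + 2.460·32.10) / 59.56 = 92.10/59.56 = 1.546 mg/L.
Travel time t = 28.5·1000 / 0.87 = 32760 s = 9.100 h.
2.2%/h lost → k = −ln(1 − 0.022) = 0.02225 h⁻¹.
Decay over the reach: 1.546·exp(−kt) = 1.546·0.8167 = 1.263 mg/L.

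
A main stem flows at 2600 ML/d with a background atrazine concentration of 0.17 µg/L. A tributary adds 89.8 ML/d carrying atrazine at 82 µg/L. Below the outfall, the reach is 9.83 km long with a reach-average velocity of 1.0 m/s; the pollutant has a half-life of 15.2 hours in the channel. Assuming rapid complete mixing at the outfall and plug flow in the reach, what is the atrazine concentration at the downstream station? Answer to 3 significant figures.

2.56 µg/L

Flow-weighted average: C = (2600·0.1700 + 89.80·82.00) / 2690 = 7806/2690 = 2.902 µg/L.
Travel time t = 9.83·1000 / 1.0 = 9830 s = 2.731 h.
Half-life 15.2 h → k = ln 2 / 15.2 = 0.04560 h⁻¹ = 1.094 d⁻¹.
Applying C = C₀e^(−kt): 2.902 × 0.8829 = 2.562 µg/L.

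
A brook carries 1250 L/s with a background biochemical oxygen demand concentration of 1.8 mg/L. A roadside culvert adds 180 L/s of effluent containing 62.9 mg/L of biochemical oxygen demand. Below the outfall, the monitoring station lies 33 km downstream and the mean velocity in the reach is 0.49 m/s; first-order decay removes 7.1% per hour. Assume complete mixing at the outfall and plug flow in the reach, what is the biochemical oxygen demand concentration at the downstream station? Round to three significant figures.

Mass balance: C = (1250·1.800 + 180.0·62.90) / 1430 = 13570/1430 = 9.491 mg/L.
Travel time t = 33·1000 / 0.49 = 67350 s = 18.71 h.
7.1%/h lost → k = −ln(1 − 0.071) = 0.07365 h⁻¹.
First-order decay: C = 9.491·exp(−k·t) = 9.491·0.2521 = 2.393 mg/L.

2.39 mg/L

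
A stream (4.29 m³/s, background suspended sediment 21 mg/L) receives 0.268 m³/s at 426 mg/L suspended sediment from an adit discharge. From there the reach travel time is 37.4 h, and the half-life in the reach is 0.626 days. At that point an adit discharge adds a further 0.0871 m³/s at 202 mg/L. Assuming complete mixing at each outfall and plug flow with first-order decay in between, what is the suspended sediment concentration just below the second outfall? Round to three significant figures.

11.6 mg/L

Mass balance: C = (4.290·21.00 + 0.2680·426.0) / 4.558 = 204.3/4.558 = 44.81 mg/L; combined flow 4.558 m³/s.
Half-life 0.626 d → k = ln 2 / 0.626 = 1.107 d⁻¹.
After decay, C = 44.81 × e^(−kt) = 44.81 × 0.1781 = 7.981 mg/L.
Second outfall: C = (4.558·7.981 + 0.08710·202.0)/4.645 = 11.62 mg/L.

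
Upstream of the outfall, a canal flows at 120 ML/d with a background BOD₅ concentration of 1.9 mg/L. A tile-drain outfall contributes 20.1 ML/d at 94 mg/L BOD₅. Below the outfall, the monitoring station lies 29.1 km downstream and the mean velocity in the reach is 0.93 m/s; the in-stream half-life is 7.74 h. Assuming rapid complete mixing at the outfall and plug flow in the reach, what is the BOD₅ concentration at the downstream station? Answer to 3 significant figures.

6.94 mg/L

Conservation of mass: C = (120.0·1.900 + 20.10·94.00) / 140.1 = 2117/140.1 = 15.11 mg/L.
Travel time t = 29.1·1000 / 0.93 = 31290 s = 8.692 h.
Half-life 7.74 h → k = ln 2 / 7.74 = 0.08955 h⁻¹ = 2.149 d⁻¹.
After decay, C = 15.11 × e^(−kt) = 15.11 × 0.4591 = 6.939 mg/L.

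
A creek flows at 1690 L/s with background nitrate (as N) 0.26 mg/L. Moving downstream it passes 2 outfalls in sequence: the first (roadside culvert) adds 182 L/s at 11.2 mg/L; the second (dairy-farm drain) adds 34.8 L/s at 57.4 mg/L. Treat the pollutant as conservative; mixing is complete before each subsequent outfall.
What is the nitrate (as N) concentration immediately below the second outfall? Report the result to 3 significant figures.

Below outfall 1: Q → 1872 L/s, C = (1690·0.2600 + 182.0·11.20)/1872 = 1.324 mg/L.
Below outfall 2: Q → 1907 L/s, C = (1872·1.324 + 34.80·57.40)/1907 = 2.347 mg/L.

2.35 mg/L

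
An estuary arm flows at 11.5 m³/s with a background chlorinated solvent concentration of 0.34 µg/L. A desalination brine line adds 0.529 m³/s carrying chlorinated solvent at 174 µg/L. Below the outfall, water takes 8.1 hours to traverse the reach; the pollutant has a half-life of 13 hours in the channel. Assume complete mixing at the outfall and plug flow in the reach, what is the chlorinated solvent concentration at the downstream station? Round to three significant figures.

5.18 µg/L

Flow-weighted average: C = (11.50·0.3400 + 0.5290·174.0) / 12.03 = 95.96/12.03 = 7.977 µg/L.
Half-life 13 h → k = ln 2 / 13 = 0.05332 h⁻¹ = 1.280 d⁻¹.
Applying C = C₀e^(−kt): 7.977 × 0.6493 = 5.179 µg/L.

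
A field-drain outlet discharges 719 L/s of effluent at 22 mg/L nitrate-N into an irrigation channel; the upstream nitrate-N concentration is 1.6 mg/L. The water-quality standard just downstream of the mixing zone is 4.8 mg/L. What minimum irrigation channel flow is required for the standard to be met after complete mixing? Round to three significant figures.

3860 L/s

Set C_mix = 4.8: (Q·1.600 + 719.0·22.00) / (Q + 719.0) = 4.8
→ Q = 719.0·(22.00 − 4.8)/(4.8 − 1.600) = 3865 L/s.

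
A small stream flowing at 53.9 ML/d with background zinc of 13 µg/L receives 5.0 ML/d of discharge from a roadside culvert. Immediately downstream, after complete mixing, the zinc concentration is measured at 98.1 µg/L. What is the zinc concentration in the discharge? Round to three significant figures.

Mass balance: 53.90·13.00 + 5.000·Cₑ = 58.90·98.10
→ Cₑ = (58.90·98.10 − 53.90·13.00) / 5.000 = 1015 µg/L.

1020 µg/L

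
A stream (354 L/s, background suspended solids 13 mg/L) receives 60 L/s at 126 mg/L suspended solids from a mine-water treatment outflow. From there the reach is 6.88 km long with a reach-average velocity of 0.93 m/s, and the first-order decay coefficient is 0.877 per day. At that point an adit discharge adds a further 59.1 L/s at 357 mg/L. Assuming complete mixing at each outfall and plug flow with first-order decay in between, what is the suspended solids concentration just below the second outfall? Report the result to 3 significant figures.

Conservation of mass: C = (354.0·13.00 + 60.00·126.0) / 414.0 = 12160/414.0 = 29.38 mg/L; combined flow 414.0 L/s.
Travel time t = 6.88·1000 / 0.93 = 7398 s = 2.055 h.
After decay, C = 29.38 × e^(−kt) = 29.38 × 0.9277 = 27.25 mg/L.
At the second outfall, C = (414.0·27.25 + 59.10·357.0) / (414.0 + 59.10) = 68.44 mg/L.

68.4 mg/L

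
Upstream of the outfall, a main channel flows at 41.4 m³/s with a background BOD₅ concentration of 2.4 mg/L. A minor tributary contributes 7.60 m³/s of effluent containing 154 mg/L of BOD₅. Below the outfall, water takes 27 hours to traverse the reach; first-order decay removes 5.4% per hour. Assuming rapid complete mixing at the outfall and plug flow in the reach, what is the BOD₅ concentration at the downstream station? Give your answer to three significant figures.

Conservation of mass: C = (41.40·2.400 + 7.600·154.0) / 49.00 = 1270/49.00 = 25.91 mg/L.
5.4%/h lost → k = −ln(1 − 0.054) = 0.05551 h⁻¹.
First-order decay: C = 25.91·exp(−k·t) = 25.91·0.2234 = 5.789 mg/L.

5.79 mg/L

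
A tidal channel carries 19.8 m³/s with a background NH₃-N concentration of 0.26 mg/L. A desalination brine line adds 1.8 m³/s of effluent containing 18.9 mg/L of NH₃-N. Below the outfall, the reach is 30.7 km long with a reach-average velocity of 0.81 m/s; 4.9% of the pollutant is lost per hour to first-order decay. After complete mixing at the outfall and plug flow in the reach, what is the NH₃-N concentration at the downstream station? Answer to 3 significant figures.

After mixing, C = (19.80·0.2600 + 1.800·18.90) / 21.60 = 39.17/21.60 = 1.813 mg/L.
Travel time t = 30.7·1000 / 0.81 = 37900 s = 10.53 h.
4.9%/h lost → k = −ln(1 − 0.049) = 0.05024 h⁻¹.
Decay over the reach: 1.813·exp(−kt) = 1.813·0.5892 = 1.068 mg/L.

1.07 mg/L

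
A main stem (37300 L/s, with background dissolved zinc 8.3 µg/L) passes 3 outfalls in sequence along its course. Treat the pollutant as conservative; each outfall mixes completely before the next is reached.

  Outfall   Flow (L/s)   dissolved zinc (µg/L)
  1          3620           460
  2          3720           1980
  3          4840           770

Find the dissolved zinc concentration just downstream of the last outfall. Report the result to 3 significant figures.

Below outfall 1: Q → 40920 L/s, C = (37300·8.300 + 3620·460.0)/40920 = 48.26 µg/L.
Below outfall 2: Q → 44640 L/s, C = (40920·48.26 + 3720·1980)/44640 = 209.2 µg/L.
Below outfall 3: Q → 49480 L/s, C = (44640·209.2 + 4840·770.0)/49480 = 264.1 µg/L.

264 µg/L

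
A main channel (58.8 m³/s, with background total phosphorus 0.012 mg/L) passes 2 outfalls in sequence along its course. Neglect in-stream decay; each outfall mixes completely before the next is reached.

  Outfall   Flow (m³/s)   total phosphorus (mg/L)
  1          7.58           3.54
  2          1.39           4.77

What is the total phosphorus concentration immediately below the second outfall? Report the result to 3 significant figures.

Outfall 1: combined Q = 66.38 m³/s; C = (58.80·0.01200 + 7.580·3.540)/66.38 = 0.4149 mg/L.
Outfall 2: combined Q = 67.77 m³/s; C = (66.38·0.4149 + 1.390·4.770)/67.77 = 0.5042 mg/L.

0.504 mg/L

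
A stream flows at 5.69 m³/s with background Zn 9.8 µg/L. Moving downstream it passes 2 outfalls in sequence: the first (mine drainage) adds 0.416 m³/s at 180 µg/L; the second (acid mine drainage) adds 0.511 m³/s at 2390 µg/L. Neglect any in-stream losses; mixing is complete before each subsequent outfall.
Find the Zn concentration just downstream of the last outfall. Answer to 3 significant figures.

204 µg/L

Outfall 1: combined Q = 6.106 m³/s; C = (5.690·9.800 + 0.4160·180.0)/6.106 = 21.40 µg/L.
Outfall 2: combined Q = 6.617 m³/s; C = (6.106·21.40 + 0.5110·2390)/6.617 = 204.3 µg/L.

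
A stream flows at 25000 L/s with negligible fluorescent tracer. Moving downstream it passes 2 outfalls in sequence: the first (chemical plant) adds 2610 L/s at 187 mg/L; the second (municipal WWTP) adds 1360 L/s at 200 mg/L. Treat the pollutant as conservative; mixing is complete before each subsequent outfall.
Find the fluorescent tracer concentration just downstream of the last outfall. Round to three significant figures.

26.2 mg/L

Below outfall 1: Q → 27610 L/s, C = (25000·0 + 2610·187.0)/27610 = 17.68 mg/L.
Below outfall 2: Q → 28970 L/s, C = (27610·17.68 + 1360·200.0)/28970 = 26.24 mg/L.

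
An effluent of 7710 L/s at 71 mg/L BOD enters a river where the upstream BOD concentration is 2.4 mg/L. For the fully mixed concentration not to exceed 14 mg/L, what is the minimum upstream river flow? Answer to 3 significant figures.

37900 L/s

Set C_mix = 14: (Q·2.400 + 7710·71.00) / (Q + 7710) = 14
→ Q = 7710·(71.00 − 14)/(14 − 2.400) = 37890 L/s.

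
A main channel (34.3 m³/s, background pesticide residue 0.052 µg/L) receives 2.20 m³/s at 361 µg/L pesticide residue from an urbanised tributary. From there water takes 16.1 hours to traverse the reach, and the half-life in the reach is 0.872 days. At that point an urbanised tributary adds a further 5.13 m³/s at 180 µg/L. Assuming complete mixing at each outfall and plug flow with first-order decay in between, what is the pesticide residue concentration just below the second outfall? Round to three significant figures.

Conservation of mass: C = (34.30·0.05200 + 2.200·361.0) / 36.50 = 796.0/36.50 = 21.81 µg/L; combined flow 36.50 m³/s.
Half-life 0.872 d → k = ln 2 / 0.872 = 0.7949 d⁻¹.
Decay over the reach: 21.81·exp(−kt) = 21.81·0.5867 = 12.79 µg/L.
Second outfall: C = (36.50·12.79 + 5.130·180.0)/41.63 = 33.40 µg/L.

33.4 µg/L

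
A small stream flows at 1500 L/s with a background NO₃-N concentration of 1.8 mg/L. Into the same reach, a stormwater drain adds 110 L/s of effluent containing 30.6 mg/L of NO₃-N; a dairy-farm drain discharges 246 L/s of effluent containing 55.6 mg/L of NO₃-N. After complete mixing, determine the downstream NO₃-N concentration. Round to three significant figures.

10.6 mg/L

After mixing, C = (1500·1.800 + 110.0·30.60 + 246.0·55.60) / 1856 = 19740/1856 = 10.64 mg/L.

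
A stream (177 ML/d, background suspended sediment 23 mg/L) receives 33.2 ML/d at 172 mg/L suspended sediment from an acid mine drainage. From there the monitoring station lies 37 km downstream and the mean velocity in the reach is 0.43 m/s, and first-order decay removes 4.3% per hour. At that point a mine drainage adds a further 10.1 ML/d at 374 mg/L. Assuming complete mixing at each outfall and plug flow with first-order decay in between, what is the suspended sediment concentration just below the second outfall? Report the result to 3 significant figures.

32.7 mg/L

Mass balance: C = (177.0·23.00 + 33.20·172.0) / 210.2 = 9781/210.2 = 46.53 mg/L; combined flow 210.2 ML/d.
Travel time t = 37·1000 / 0.43 = 86050 s = 23.90 h.
4.3%/h lost → k = −ln(1 − 0.043) = 0.04395 h⁻¹.
Decay over the reach: 46.53·exp(−kt) = 46.53·0.3498 = 16.28 mg/L.
At the second outfall, C = (210.2·16.28 + 10.10·374.0) / (210.2 + 10.10) = 32.68 mg/L.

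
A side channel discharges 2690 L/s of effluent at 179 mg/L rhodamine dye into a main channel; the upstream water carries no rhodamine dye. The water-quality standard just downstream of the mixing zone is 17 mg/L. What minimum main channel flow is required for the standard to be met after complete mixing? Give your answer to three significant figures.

Set C_mix = 17: (Q·0 + 2690·179.0) / (Q + 2690) = 17
→ Q = 2690·(179.0 − 17)/(17 − 0) = 25630 L/s.

25600 L/s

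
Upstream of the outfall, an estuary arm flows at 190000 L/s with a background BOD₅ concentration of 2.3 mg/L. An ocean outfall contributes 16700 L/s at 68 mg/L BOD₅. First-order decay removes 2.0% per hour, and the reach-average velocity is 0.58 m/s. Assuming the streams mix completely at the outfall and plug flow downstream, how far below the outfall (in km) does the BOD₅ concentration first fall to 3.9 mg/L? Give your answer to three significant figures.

69.1 km

Flow-weighted average: C = (190000·2.300 + 16700·68.00) / 206700 = 1573000/206700 = 7.608 mg/L.
2.0%/h lost → k = −ln(1 − 0.02) = 0.02020 h⁻¹.
Set 7.608·exp(−k·t) = 3.9 → t = ln(7.608/3.9)/k = 119100 s = 33.08 h.
Distance = v·t = 0.58·119100 = 69060 m = 69.06 km.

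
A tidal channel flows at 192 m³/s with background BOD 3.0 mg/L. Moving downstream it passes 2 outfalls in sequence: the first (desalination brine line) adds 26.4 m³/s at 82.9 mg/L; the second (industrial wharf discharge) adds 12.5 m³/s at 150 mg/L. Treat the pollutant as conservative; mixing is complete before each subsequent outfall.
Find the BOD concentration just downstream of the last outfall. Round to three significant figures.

20.1 mg/L

Outfall 1: combined Q = 218.4 m³/s; C = (192.0·3.000 + 26.40·82.90)/218.4 = 12.66 mg/L.
Outfall 2: combined Q = 230.9 m³/s; C = (218.4·12.66 + 12.50·150.0)/230.9 = 20.09 mg/L.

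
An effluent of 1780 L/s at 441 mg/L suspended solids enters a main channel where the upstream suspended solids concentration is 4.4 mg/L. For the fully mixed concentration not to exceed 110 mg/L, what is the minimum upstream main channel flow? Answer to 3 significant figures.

Set C_mix = 110: (Q·4.400 + 1780·441.0) / (Q + 1780) = 110
→ Q = 1780·(441.0 − 110)/(110 − 4.400) = 5579 L/s.

5580 L/s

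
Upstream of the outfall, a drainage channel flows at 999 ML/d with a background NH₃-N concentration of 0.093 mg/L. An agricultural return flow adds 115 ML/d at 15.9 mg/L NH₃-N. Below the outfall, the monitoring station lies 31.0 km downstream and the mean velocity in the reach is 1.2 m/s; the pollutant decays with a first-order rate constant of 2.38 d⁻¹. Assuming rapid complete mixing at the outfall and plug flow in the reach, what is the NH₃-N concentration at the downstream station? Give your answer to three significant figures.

Mass balance: C = (999.0·0.09300 + 115.0·15.90) / 1114 = 1921/1114 = 1.725 mg/L.
Travel time t = 31.0·1000 / 1.2 = 25830 s = 7.176 h.
After decay, C = 1.725 × e^(−kt) = 1.725 × 0.4909 = 0.8466 mg/L.

0.847 mg/L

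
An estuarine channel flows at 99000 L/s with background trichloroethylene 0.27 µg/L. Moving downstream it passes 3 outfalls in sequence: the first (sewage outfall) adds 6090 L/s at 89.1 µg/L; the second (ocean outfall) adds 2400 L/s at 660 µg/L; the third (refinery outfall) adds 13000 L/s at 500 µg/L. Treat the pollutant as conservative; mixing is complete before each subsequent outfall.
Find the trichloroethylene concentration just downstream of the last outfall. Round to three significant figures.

After outfall 1: Q = 99000 + 6090 = 105100 L/s; C = (99000·0.2700 + 6090·89.10)/105100 = 5.418 µg/L.
After outfall 2: Q = 105100 + 2400 = 107500 L/s; C = (105100·5.418 + 2400·660.0)/107500 = 20.03 µg/L.
After outfall 3: Q = 107500 + 13000 = 120500 L/s; C = (107500·20.03 + 13000·500.0)/120500 = 71.82 µg/L.

71.8 µg/L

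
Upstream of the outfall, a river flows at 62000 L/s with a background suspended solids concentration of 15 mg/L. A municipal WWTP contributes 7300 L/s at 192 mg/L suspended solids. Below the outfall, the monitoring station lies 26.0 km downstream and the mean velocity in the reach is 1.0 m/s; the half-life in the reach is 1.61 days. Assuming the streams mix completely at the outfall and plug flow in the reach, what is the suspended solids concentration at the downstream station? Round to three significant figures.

29.6 mg/L

Mixed concentration C = ΣQC/ΣQ = (62000·15.00 + 7300·192.0) / 69300 = 2332000/69300 = 33.65 mg/L.
Travel time t = 26.0·1000 / 1.0 = 26000 s = 7.222 h.
Half-life 1.61 d → k = ln 2 / 1.61 = 0.4305 d⁻¹.
Decay over the reach: 33.65·exp(−kt) = 33.65·0.8785 = 29.56 mg/L.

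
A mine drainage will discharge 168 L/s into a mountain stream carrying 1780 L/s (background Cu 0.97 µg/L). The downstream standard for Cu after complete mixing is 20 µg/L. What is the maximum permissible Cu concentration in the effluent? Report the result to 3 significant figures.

At the limit, (Qr·Cr + Qe·Cₑ)/(Qr + Qe) = 20:
Cₑ = (1948·20 − 1780·0.9700) / 168.0 = 221.6 µg/L.

222 µg/L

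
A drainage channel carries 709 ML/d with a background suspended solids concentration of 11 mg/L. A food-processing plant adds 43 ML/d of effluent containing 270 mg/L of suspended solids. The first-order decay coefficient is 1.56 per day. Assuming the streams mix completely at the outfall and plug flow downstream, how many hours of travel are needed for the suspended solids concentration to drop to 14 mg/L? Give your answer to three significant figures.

9.41 h

Conservation of mass: C = (709.0·11.00 + 43.00·270.0) / 752.0 = 19410/752.0 = 25.81 mg/L.
25.81·exp(−k·t) = 14 → t = ln(25.81/14)/k = 33880 s = 9.411 h.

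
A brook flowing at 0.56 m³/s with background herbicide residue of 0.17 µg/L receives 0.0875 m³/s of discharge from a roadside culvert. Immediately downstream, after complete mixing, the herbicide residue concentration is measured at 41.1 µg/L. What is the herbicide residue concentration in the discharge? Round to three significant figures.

303 µg/L

Mass balance: 0.5600·0.1700 + 0.08750·Cₑ = 0.6475·41.10
→ Cₑ = (0.6475·41.10 − 0.5600·0.1700) / 0.08750 = 303.1 µg/L.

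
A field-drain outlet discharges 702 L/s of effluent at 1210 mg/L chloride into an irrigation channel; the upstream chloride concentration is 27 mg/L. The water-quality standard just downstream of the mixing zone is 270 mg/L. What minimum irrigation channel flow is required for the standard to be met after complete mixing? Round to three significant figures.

Set C_mix = 270: (Q·27.00 + 702.0·1210) / (Q + 702.0) = 270
→ Q = 702.0·(1210 − 270)/(270 − 27.00) = 2716 L/s.

2720 L/s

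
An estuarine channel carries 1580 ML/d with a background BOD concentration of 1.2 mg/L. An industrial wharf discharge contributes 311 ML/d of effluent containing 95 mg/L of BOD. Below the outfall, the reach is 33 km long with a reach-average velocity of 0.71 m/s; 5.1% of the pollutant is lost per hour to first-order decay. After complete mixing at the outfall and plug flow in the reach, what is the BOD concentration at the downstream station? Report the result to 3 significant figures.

8.46 mg/L

Mixed concentration C = ΣQC/ΣQ = (1580·1.200 + 311.0·95.00) / 1891 = 31440/1891 = 16.63 mg/L.
Travel time t = 33·1000 / 0.71 = 46480 s = 12.91 h.
5.1%/h lost → k = −ln(1 − 0.051) = 0.05235 h⁻¹.
First-order decay: C = 16.63·exp(−k·t) = 16.63·0.5087 = 8.459 mg/L.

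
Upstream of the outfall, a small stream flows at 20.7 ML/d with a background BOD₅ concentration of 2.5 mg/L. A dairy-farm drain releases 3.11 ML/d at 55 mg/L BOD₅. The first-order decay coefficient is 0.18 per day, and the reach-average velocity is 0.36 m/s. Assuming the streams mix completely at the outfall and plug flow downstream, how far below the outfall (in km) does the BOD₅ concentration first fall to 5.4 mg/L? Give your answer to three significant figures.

After mixing, C = (20.70·2.500 + 3.110·55.00) / 23.81 = 222.8/23.81 = 9.357 mg/L.
Set 9.357·exp(−k·t) = 5.4 → t = ln(9.357/5.4)/k = 263900 s = 73.30 h.
Distance = v·t = 0.36·263900 = 95000 m = 95.00 km.

95.0 km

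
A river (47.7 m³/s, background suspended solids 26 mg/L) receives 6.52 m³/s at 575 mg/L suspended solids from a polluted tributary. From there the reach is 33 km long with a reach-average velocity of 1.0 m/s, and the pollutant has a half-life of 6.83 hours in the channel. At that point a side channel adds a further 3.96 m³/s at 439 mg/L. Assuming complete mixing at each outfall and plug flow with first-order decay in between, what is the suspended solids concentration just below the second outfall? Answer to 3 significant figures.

After mixing, C = (47.70·26.00 + 6.520·575.0) / 54.22 = 4989/54.22 = 92.02 mg/L; combined flow 54.22 m³/s.
Travel time t = 33·1000 / 1.0 = 33000 s = 9.167 h.
Half-life 6.83 h → k = ln 2 / 6.83 = 0.1015 h⁻¹ = 2.436 d⁻¹.
First-order decay: C = 92.02·exp(−k·t) = 92.02·0.3944 = 36.30 mg/L.
At the second outfall, C = (54.22·36.30 + 3.960·439.0) / (54.22 + 3.960) = 63.71 mg/L.

63.7 mg/L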